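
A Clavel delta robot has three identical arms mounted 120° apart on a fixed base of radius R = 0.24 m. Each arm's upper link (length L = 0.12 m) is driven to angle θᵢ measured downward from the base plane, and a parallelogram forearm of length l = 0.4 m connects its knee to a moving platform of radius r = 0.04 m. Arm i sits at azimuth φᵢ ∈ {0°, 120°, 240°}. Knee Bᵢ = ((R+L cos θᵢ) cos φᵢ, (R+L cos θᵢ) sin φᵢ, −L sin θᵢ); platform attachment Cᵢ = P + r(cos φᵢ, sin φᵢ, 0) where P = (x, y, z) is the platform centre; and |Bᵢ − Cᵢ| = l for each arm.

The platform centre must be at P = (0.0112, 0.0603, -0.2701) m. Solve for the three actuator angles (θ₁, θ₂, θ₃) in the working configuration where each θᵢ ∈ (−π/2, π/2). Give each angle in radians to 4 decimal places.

θ₁ = 0.1746, θ₂ = -0.1750, θ₃ = 0.6979

arm 1 (φ=0.0°): x'=0.0112, y'=0.0603
  e−x'=0.1888;  (l²−L²−(e−x')²−y'²−z²)/2L = 0.1390
  θ1 = atan2(B,A) + arccos(C/0.3295) = 0.1746
rotate P by −φ2: (0.0466, -0.0398, -0.2701)
  A=0.1534, B=-0.2701, C=(l²−L²−A²−y'²−z²)/(2L)=0.1981
  γ=atan2(-0.2701,0.1534)=-1.0543;  ψ=arccos(0.6376)=0.8794;  θ2=γ+ψ≈-0.1750
φ3=240.0° → target in arm frame (-0.0578, -0.0205)
  e−x'=0.2578;  (l²−L²−(e−x')²−y'²−z²)/2L = 0.0240
  θ3 = atan2(B,A) + arccos(C/0.3734) = 0.6979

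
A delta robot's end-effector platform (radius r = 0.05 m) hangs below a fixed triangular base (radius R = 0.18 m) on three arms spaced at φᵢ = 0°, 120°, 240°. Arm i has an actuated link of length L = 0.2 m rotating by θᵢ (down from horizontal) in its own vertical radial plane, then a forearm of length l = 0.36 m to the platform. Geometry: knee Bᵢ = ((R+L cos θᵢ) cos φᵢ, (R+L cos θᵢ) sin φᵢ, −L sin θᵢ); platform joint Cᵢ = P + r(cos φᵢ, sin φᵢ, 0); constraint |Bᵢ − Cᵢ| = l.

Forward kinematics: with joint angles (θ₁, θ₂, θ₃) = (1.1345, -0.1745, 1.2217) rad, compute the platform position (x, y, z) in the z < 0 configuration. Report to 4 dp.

(-0.0805, 0.1707, -0.2971)

φ1=0.0°: virtual centre (0.2145, 0.0000, -0.1813), radius l
O2 = (0.3270·cos120.0°, 0.3270·sin120.0°, 0.0347) = (-0.1635, 0.2832, 0.0347)
O3 = (0.1984·cos240.0°, 0.1984·sin240.0°, -0.1879) = (-0.0992, -0.1718, -0.1879)
eliminate P² terms by subtracting sphere 1 from 2 and 3
linear system: -0.7560x+0.5663y = 0.0292−0.4320z; -0.6274x+-0.3437y = -0.0042−-0.0133z
det = 0.6151;  x = -0.0125+0.2290z,  y = 0.0350+-0.4570z
into |P−O₁|² = l²: 1.2613z² + 0.2266z + -0.0440 = 0;  Δ = 0.2733;  z = -0.2971 or 0.1174 → z<0 root = -0.2971
x = -0.0805, y = 0.1707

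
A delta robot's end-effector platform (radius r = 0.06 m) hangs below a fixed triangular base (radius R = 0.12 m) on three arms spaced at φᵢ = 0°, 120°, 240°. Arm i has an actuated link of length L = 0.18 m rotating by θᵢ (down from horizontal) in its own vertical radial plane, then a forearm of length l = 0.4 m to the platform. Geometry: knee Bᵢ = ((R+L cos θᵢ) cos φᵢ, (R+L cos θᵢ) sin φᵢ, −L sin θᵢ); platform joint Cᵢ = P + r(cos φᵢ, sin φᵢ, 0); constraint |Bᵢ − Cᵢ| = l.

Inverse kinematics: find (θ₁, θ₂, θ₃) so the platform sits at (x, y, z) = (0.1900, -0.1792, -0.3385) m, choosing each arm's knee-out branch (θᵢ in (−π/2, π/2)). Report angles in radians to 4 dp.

θ₁ = -0.0873, θ₂ = 1.3091, θ₃ = 0.4364

φ1=0.0° → target in arm frame (0.1900, -0.1792)
  A=-0.1300, B=-0.3385, C=(l²−L²−A²−y'²−z²)/(2L)=-0.1000
  √(A²+B²)=0.3626;  θ1 = -1.9375+1.8502 ≈ -0.0873
rotate P by −φ2: (-0.2502, -0.0749, -0.3385)
  e−x'=0.3102;  (l²−L²−(e−x')²−y'²−z²)/2L = -0.2467
  √(A²+B²)=0.4591;  θ2 = -0.8290+2.1381 ≈ 1.3091
arm 3 (φ=240.0°): x'=0.0602, y'=0.2541
  e−x'=-0.0002;  (l²−L²−(e−x')²−y'²−z²)/2L = -0.1433
  θ3 = atan2(B,A) + arccos(C/0.3385) = 0.4364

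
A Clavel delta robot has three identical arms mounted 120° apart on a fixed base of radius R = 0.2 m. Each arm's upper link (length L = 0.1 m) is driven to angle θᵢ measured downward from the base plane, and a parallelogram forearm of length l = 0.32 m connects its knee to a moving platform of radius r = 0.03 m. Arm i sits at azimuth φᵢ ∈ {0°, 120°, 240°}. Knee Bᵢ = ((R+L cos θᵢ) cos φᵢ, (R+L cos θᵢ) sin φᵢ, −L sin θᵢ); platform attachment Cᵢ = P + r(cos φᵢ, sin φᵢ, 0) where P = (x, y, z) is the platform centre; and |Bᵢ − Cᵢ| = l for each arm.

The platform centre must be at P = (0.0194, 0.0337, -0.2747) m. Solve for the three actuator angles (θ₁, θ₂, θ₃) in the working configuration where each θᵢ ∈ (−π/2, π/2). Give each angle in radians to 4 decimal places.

θ₁ = 0.6115, θ₂ = 0.6108, θ₃ = 1.0472

rotate P by −φ1: (0.0194, 0.0337, -0.2747)
  A cos θ + B sin θ = C:  0.1506·cos θ + -0.2747·sin θ = -0.0344
  θ1 = atan2(B,A) + arccos(C/0.3133) = 0.6115
rotate P by −φ2: (0.0195, -0.0337, -0.2747)
  A=0.1505, B=-0.2747, C=(l²−L²−A²−y'²−z²)/(2L)=-0.0342
  θ2 = atan2(B,A) + arccos(C/0.3132) = 0.6108
rotate P by −φ3: (-0.0389, 0.0000, -0.2747)
  e−x'=0.2089;  (l²−L²−(e−x')²−y'²−z²)/2L = -0.1335
  √(A²+B²)=0.3451;  θ3 = -0.9207+1.9679 ≈ 1.0472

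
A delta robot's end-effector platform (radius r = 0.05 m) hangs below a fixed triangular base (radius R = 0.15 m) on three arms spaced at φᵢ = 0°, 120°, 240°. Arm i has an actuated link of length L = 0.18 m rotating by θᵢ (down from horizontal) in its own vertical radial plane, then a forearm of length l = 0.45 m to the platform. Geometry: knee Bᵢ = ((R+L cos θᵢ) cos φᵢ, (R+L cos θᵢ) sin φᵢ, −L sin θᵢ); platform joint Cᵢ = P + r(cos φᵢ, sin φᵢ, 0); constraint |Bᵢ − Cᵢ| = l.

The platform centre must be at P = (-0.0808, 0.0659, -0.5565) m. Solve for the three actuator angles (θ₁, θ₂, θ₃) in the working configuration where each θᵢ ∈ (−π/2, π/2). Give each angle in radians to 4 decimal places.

rotate P by −φ1: (-0.0808, 0.0659, -0.5565)
  A cos θ + B sin θ = C:  0.1808·cos θ + -0.5565·sin θ = -0.4906
  γ=atan2(-0.5565,0.1808)=-1.2567;  ψ=arccos(-0.8385)=2.5653;  θ1=γ+ψ≈1.3086
φ2=120.0° → target in arm frame (0.0975, 0.0370)
  e−x'=0.0025;  (l²−L²−(e−x')²−y'²−z²)/2L = -0.3916
  γ=atan2(-0.5565,0.0025)=-1.5663;  ψ=arccos(-0.7036)=2.3513;  θ2=γ+ψ≈0.7851
φ3=240.0° → target in arm frame (-0.0167, -0.1029)
  A cos θ + B sin θ = C:  0.1167·cos θ + -0.5565·sin θ = -0.4550
  √(A²+B²)=0.5686;  θ3 = -1.3641+2.4984 ≈ 1.1343

θ₁ = 1.3086, θ₂ = 0.7851, θ₃ = 1.1343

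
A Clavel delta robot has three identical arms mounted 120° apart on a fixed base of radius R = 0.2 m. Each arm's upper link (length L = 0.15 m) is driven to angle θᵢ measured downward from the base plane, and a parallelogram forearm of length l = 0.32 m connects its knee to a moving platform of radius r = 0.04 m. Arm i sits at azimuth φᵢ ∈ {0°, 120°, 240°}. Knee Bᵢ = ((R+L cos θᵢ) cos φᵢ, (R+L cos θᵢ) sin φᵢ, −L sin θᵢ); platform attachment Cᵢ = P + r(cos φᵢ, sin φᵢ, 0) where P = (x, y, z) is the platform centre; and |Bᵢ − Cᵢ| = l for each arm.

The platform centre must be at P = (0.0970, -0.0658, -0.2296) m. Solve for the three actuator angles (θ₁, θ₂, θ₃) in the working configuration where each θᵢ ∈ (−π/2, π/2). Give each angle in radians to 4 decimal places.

φ1=0.0° → target in arm frame (0.0970, -0.0658)
  A cos θ + B sin θ = C:  0.0630·cos θ + -0.2296·sin θ = 0.0630
  θ1 = atan2(B,A) + arccos(C/0.2381) = 0.0002
rotate P by −φ2: (-0.1055, -0.0511, -0.2296)
  A=0.2655, B=-0.2296, C=(l²−L²−A²−y'²−z²)/(2L)=-0.1530
  θ2 = atan2(B,A) + arccos(C/0.3510) = 1.3089
φ3=240.0° → target in arm frame (0.0085, 0.1169)
  e−x'=0.1515;  (l²−L²−(e−x')²−y'²−z²)/2L = -0.0315
  θ3 = atan2(B,A) + arccos(C/0.2751) = 0.6979

θ₁ = 0.0002, θ₂ = 1.3089, θ₃ = 0.6979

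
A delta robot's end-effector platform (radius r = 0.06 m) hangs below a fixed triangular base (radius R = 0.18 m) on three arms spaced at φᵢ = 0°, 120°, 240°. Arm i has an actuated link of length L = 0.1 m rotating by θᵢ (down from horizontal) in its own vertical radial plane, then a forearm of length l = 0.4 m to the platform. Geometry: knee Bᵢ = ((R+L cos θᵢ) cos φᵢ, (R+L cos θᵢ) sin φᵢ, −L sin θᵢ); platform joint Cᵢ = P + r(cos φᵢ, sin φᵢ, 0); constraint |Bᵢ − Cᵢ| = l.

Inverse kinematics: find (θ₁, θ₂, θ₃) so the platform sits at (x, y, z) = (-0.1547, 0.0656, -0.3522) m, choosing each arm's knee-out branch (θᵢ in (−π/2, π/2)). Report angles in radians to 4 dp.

θ₁ = 1.3088, θ₂ = -0.2621, θ₃ = 0.4365

φ1=0.0° → target in arm frame (-0.1547, 0.0656)
  A cos θ + B sin θ = C:  0.2747·cos θ + -0.3522·sin θ = -0.2690
  θ1 = atan2(B,A) + arccos(C/0.4467) = 1.3088
arm 2 (φ=120.0°): x'=0.1342, y'=0.1012
  A cos θ + B sin θ = C:  -0.0142·cos θ + -0.3522·sin θ = 0.0776
  √(A²+B²)=0.3525;  θ2 = -1.6110+1.3488 ≈ -0.2621
φ3=240.0° → target in arm frame (0.0205, -0.1668)
  e−x'=0.0995;  (l²−L²−(e−x')²−y'²−z²)/2L = -0.0588
  θ3 = atan2(B,A) + arccos(C/0.3660) = 0.4365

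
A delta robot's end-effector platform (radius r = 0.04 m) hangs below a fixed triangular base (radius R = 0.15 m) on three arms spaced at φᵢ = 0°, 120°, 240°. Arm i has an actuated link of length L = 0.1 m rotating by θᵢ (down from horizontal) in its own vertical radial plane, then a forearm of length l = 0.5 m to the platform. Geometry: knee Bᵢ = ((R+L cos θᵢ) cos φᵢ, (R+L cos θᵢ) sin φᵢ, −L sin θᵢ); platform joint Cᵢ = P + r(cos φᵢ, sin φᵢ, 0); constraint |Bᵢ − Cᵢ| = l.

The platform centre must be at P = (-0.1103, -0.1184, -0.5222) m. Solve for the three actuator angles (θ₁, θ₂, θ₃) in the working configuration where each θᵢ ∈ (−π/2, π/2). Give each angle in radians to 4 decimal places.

arm 1 (φ=0.0°): x'=-0.1103, y'=-0.1184
  e−x'=0.2203;  (l²−L²−(e−x')²−y'²−z²)/2L = -0.4762
  θ1 = atan2(B,A) + arccos(C/0.5668) = 1.3969
rotate P by −φ2: (-0.0474, 0.1547, -0.5222)
  A cos θ + B sin θ = C:  0.1574·cos θ + -0.5222·sin θ = -0.4070
  θ2 = atan2(B,A) + arccos(C/0.5454) = 1.1352
rotate P by −φ3: (0.1577, -0.0363, -0.5222)
  A cos θ + B sin θ = C:  -0.0477·cos θ + -0.5222·sin θ = -0.1814
  √(A²+B²)=0.5244;  θ3 = -1.6619+1.9241 ≈ 0.2622

θ₁ = 1.3969, θ₂ = 1.1352, θ₃ = 0.2622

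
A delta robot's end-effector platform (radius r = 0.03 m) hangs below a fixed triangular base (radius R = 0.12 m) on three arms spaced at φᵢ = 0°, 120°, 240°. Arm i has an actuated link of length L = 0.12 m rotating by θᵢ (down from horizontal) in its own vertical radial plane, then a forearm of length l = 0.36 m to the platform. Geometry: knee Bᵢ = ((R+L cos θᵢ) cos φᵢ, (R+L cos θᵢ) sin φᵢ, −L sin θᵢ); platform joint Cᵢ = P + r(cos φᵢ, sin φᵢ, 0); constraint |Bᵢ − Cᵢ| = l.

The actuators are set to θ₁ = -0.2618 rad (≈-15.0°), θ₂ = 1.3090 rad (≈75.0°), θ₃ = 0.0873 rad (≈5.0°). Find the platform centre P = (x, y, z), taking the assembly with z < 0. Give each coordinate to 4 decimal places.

centre 1 = (0.2059·cos0.0°, 0.2059·sin0.0°, 0.0311) = (0.2059, 0.0000, 0.0311)
centre 2 = (0.1211·cos120.0°, 0.1211·sin120.0°, -0.1159) = (-0.0605, 0.1048, -0.1159)
centre 3 = (0.2095·cos240.0°, 0.2095·sin240.0°, -0.0105) = (-0.1048, -0.1815, -0.0105)
|centre ₂|²−|centre ₁|² = -0.0153;  |centre ₃|²−|centre ₁|² = 0.0007
linear system: -0.5329x+0.2097y = -0.0153−-0.2939z; -0.6214x+-0.3629y = 0.0007−-0.0830z
det = 0.3237;  x = 0.0167+-0.3834z,  y = -0.0304+0.4275z
quadratic in z: (1.3298)z²+(0.0570)z+(-0.0919)=0, √Δ=0.7015 → z ∈ {-0.2852, 0.2424}; z = -0.2852 (taking z<0)
x = 0.1260, y = -0.1523

(0.1260, -0.1523, -0.2852)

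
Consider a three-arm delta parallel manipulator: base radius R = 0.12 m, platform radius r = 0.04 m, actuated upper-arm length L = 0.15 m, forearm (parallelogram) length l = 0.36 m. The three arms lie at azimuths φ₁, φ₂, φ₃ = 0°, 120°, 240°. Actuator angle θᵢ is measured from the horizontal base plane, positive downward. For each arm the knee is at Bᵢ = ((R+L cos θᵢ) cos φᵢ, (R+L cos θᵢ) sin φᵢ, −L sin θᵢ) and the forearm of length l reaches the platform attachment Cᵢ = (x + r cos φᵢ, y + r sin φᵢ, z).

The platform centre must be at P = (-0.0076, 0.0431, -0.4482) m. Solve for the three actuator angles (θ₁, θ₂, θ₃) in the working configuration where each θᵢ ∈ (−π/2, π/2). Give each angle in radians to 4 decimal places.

θ₁ = 1.0473, θ₂ = 0.8728, θ₃ = 1.1344

rotate P by −φ1: (-0.0076, 0.0431, -0.4482)
  A cos θ + B sin θ = C:  0.0876·cos θ + -0.4482·sin θ = -0.3444
  √(A²+B²)=0.4567;  θ1 = -1.3778+2.4251 ≈ 1.0473
rotate P by −φ2: (0.0411, -0.0150, -0.4482)
  e−x'=0.0389;  (l²−L²−(e−x')²−y'²−z²)/2L = -0.3184
  γ=atan2(-0.4482,0.0389)=-1.4843;  ψ=arccos(-0.7077)=2.3571;  θ2=γ+ψ≈0.8728
arm 3 (φ=240.0°): x'=-0.0335, y'=-0.0281
  e−x'=0.1135;  (l²−L²−(e−x')²−y'²−z²)/2L = -0.3582
  γ=atan2(-0.4482,0.1135)=-1.3227;  ψ=arccos(-0.7748)=2.4571;  θ3=γ+ψ≈1.1344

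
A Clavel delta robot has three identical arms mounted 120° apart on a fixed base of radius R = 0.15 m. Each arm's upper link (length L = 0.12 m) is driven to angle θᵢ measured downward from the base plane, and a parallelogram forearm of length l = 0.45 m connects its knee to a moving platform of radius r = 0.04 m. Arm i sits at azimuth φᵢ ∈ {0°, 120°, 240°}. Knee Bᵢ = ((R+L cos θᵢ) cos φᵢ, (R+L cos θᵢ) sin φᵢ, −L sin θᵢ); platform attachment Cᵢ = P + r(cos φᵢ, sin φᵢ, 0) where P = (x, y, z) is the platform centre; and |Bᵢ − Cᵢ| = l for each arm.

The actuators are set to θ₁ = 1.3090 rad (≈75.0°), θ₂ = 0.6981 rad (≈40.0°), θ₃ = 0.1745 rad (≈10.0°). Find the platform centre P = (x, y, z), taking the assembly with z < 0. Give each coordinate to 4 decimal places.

(-0.1509, -0.0706, -0.4510)

S1 = (0.1411·cos0.0°, 0.1411·sin0.0°, -0.1159) = (0.1411, 0.0000, -0.1159)
arm 2 at φ=120.0°: (R−r)+L cos θ2 = 0.2019;  S2 = (-0.1010, 0.1749, -0.0771)
φ3=240.0°: virtual centre (-0.1141, -0.1976, -0.0208), radius l
subtract pairs → two planes through P
[-0.4840 0.3497 0.0776]·P = 0.0134;  [-0.5103 -0.3952 0.1902]·P = 0.0192
Cramer: x(z) = -0.0324+0.2628z;  y(z) = -0.0066+0.1419z
quadratic in z: (1.0892)z²+(0.1388)z+(-0.1589)=0, √Δ=0.8436 → z ∈ {-0.4510, 0.3235}; z = -0.4510 (taking z<0)
x = -0.1509, y = -0.0706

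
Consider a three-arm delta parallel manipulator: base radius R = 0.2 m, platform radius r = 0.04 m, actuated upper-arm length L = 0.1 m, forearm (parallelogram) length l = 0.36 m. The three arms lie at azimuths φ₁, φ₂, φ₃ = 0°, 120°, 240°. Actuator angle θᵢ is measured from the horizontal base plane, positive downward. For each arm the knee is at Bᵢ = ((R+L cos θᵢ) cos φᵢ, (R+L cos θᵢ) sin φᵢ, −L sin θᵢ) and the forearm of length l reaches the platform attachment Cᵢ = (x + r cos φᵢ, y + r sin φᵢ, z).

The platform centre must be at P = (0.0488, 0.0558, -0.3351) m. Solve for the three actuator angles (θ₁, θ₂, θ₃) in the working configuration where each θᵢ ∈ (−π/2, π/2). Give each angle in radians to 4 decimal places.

rotate P by −φ1: (0.0488, 0.0558, -0.3351)
  A=0.1112, B=-0.3351, C=(l²−L²−A²−y'²−z²)/(2L)=-0.0409
  θ1 = atan2(B,A) + arccos(C/0.3531) = 0.4364
φ2=120.0° → target in arm frame (0.0239, -0.0702)
  e−x'=0.1361;  (l²−L²−(e−x')²−y'²−z²)/2L = -0.0807
  θ2 = atan2(B,A) + arccos(C/0.3617) = 0.6106
arm 3 (φ=240.0°): x'=-0.0727, y'=0.0144
  A cos θ + B sin θ = C:  0.2327·cos θ + -0.3351·sin θ = -0.2353
  √(A²+B²)=0.4080;  θ3 = -0.9638+2.1855 ≈ 1.2217

θ₁ = 0.4364, θ₂ = 0.6106, θ₃ = 1.2217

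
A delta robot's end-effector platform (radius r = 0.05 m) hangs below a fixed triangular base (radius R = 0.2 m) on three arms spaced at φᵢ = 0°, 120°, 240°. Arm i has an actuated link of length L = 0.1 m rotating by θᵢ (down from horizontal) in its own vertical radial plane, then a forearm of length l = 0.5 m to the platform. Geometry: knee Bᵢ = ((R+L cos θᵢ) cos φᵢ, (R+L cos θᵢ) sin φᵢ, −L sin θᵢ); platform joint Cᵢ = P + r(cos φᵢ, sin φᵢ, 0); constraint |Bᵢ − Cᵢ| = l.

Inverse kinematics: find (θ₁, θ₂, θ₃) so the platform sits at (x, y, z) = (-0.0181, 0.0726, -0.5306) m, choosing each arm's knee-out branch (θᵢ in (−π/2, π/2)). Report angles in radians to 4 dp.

arm 1 (φ=0.0°): x'=-0.0181, y'=0.0726
  A=0.1681, B=-0.5306, C=(l²−L²−A²−y'²−z²)/(2L)=-0.3753
  θ1 = atan2(B,A) + arccos(C/0.5566) = 1.0469
arm 2 (φ=120.0°): x'=0.0719, y'=-0.0206
  A cos θ + B sin θ = C:  0.0781·cos θ + -0.5306·sin θ = -0.2403
  √(A²+B²)=0.5363;  θ2 = -1.4247+2.0354 ≈ 0.6107
φ3=240.0° → target in arm frame (-0.0538, -0.0520)
  A=0.2038, B=-0.5306, C=(l²−L²−A²−y'²−z²)/(2L)=-0.4289
  γ=atan2(-0.5306,0.2038)=-1.2040;  ψ=arccos(-0.7546)=2.4258;  θ3=γ+ψ≈1.2218

θ₁ = 1.0469, θ₂ = 0.6107, θ₃ = 1.2218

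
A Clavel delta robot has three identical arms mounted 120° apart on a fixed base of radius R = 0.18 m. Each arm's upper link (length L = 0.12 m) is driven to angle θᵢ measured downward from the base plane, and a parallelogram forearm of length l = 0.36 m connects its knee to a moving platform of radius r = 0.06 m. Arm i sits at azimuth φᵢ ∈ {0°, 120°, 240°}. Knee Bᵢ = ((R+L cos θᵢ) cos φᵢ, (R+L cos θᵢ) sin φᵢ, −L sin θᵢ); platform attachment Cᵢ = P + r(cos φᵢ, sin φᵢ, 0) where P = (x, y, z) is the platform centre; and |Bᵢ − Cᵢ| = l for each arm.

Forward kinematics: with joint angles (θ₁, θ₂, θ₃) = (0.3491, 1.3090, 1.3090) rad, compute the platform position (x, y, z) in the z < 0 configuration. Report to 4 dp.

(0.1252, 0.0000, -0.3846)

O1 = (0.2328·cos0.0°, 0.2328·sin0.0°, -0.0410) = (0.2328, 0.0000, -0.0410)
O2 = (0.1511·cos120.0°, 0.1511·sin120.0°, -0.1159) = (-0.0755, 0.1308, -0.1159)
arm 3 at φ=240.0°: ρ3 = 0.1511;  O3 = (-0.0755, -0.1308, -0.1159)
eliminate P² terms by subtracting sphere 1 from 2 and 3
plane₁₂: -0.6166x+0.2616y+-0.1497z = -0.0196
Cramer: x(z) = 0.0318-0.2428z;  y(z) = 0.0000+0.0000z
sphere 1 gives Az²+Bz+C=0 with A=1.0590, B=0.1797, C=-0.0875;  B²−4AC=0.4031;  roots -0.3846, 0.2149;  negative root z = -0.3846
x = 0.1252, y = 0.0000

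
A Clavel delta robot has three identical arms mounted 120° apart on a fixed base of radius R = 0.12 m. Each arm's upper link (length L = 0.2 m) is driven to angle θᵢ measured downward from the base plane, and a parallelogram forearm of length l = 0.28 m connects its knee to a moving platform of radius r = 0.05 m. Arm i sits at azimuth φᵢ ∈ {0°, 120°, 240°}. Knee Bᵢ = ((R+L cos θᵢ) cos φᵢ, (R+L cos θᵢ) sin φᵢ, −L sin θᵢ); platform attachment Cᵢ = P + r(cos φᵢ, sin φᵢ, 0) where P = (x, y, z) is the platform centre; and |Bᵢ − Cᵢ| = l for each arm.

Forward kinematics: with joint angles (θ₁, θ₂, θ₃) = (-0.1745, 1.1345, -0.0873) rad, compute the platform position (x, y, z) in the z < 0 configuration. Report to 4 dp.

centre 1 = (0.2670·cos0.0°, 0.2670·sin0.0°, 0.0347) = (0.2670, 0.0000, 0.0347)
φ2=120.0°: virtual centre (-0.0773, 0.1338, -0.1813), radius l
centre 3 = (0.2692·cos240.0°, 0.2692·sin240.0°, 0.0174) = (-0.1346, -0.2332, 0.0174)
|centre ₂|²−|centre ₁|² = -0.0157;  |centre ₃|²−|centre ₁|² = 0.0003
plane₁₂: -0.6884x+0.2676y+-0.4320z = -0.0157
Cramer: x(z) = 0.0135-0.3931z;  y(z) = -0.0240+0.6029z
sphere 1 gives Az²+Bz+C=0 with A=1.5180, B=0.1009, C=-0.0124;  B²−4AC=0.0854;  roots -0.1295, 0.0631;  negative root z = -0.1295
x = 0.0644, y = -0.1021

(0.0644, -0.1021, -0.1295)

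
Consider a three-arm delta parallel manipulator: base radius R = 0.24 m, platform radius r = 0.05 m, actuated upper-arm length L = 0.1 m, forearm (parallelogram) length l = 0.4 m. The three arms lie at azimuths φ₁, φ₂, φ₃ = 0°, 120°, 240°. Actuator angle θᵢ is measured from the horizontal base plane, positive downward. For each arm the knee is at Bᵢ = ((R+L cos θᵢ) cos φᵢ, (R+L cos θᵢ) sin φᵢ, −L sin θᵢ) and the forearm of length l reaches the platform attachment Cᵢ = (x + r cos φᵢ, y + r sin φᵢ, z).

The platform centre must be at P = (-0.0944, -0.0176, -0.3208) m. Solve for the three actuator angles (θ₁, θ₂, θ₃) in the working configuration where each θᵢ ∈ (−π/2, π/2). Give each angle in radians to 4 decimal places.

θ₁ = 1.1344, θ₂ = 0.2620, θ₃ = 0.0003

arm 1 (φ=0.0°): x'=-0.0944, y'=-0.0176
  e−x'=0.2844;  (l²−L²−(e−x')²−y'²−z²)/2L = -0.1705
  θ1 = atan2(B,A) + arccos(C/0.4287) = 1.1344
arm 2 (φ=120.0°): x'=0.0320, y'=0.0906
  A cos θ + B sin θ = C:  0.1580·cos θ + -0.3208·sin θ = 0.0696
  √(A²+B²)=0.3576;  θ2 = -1.1130+1.3751 ≈ 0.2620
arm 3 (φ=240.0°): x'=0.0624, y'=-0.0730
  A=0.1276, B=-0.3208, C=(l²−L²−A²−y'²−z²)/(2L)=0.1275
  γ=atan2(-0.3208,0.1276)=-1.1923;  ψ=arccos(0.3692)=1.1926;  θ3=γ+ψ≈0.0003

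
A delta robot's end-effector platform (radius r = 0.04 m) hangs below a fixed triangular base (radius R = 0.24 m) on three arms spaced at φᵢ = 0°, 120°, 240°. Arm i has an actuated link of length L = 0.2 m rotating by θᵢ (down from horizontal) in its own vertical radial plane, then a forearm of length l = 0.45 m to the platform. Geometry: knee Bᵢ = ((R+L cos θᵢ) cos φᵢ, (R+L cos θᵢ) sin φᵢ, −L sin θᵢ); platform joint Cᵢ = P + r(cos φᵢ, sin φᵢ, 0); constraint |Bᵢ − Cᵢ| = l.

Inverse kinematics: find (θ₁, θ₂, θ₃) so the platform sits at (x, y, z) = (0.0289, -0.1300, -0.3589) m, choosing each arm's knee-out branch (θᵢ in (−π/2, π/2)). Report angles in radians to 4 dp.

φ1=0.0° → target in arm frame (0.0289, -0.1300)
  A cos θ + B sin θ = C:  0.1711·cos θ + -0.3589·sin θ = -0.0312
  γ=atan2(-0.3589,0.1711)=-1.1259;  ψ=arccos(-0.0785)=1.6494;  θ1=γ+ψ≈0.5234
rotate P by −φ2: (-0.1270, 0.0400, -0.3589)
  e−x'=0.3270;  (l²−L²−(e−x')²−y'²−z²)/2L = -0.1871
  γ=atan2(-0.3589,0.3270)=-0.8318;  ψ=arccos(-0.3854)=1.9665;  θ2=γ+ψ≈1.1346
rotate P by −φ3: (0.0981, 0.0900, -0.3589)
  e−x'=0.1019;  (l²−L²−(e−x')²−y'²−z²)/2L = 0.0380
  θ3 = atan2(B,A) + arccos(C/0.3731) = 0.1745

θ₁ = 0.5234, θ₂ = 1.1346, θ₃ = 0.1745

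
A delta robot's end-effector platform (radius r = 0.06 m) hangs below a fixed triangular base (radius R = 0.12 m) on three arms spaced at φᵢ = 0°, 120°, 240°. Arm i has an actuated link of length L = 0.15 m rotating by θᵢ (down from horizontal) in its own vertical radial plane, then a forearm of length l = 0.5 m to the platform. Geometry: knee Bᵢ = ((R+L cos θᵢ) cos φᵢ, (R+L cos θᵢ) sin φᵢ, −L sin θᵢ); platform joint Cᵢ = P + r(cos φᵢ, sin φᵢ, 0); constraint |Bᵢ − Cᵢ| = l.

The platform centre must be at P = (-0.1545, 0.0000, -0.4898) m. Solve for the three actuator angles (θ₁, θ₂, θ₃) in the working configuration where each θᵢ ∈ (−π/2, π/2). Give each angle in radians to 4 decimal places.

θ₁ = 0.7855, θ₂ = 0.1745, θ₃ = 0.1745

rotate P by −φ1: (-0.1545, 0.0000, -0.4898)
  e−x'=0.2145;  (l²−L²−(e−x')²−y'²−z²)/2L = -0.1947
  √(A²+B²)=0.5347;  θ1 = -1.1580+1.9435 ≈ 0.7855
φ2=120.0° → target in arm frame (0.0772, 0.1338)
  A cos θ + B sin θ = C:  -0.0172·cos θ + -0.4898·sin θ = -0.1020
  θ2 = atan2(B,A) + arccos(C/0.4901) = 0.1745
φ3=240.0° → target in arm frame (0.0773, -0.1338)
  A=-0.0173, B=-0.4898, C=(l²−L²−A²−y'²−z²)/(2L)=-0.1020
  γ=atan2(-0.4898,-0.0173)=-1.6060;  ψ=arccos(-0.2081)=1.7805;  θ3=γ+ψ≈0.1745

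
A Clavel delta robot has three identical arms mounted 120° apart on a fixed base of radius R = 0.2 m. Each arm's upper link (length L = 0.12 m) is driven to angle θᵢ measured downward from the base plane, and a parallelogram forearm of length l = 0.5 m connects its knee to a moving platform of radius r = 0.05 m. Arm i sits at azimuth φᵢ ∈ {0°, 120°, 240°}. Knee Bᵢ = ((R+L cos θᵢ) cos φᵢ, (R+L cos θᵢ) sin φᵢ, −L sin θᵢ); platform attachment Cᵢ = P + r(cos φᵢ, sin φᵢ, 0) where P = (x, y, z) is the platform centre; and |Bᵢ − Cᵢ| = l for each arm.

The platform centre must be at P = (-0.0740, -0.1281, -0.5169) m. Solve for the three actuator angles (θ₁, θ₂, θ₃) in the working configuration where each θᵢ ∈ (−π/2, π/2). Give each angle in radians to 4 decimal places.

arm 1 (φ=0.0°): x'=-0.0740, y'=-0.1281
  A=0.2240, B=-0.5169, C=(l²−L²−A²−y'²−z²)/(2L)=-0.4090
  √(A²+B²)=0.5633;  θ1 = -1.1619+2.3834 ≈ 1.2216
arm 2 (φ=120.0°): x'=-0.0739, y'=0.1281
  A cos θ + B sin θ = C:  0.2239·cos θ + -0.5169·sin θ = -0.4090
  θ2 = atan2(B,A) + arccos(C/0.5633) = 1.2213
arm 3 (φ=240.0°): x'=0.1479, y'=0.0000
  A=0.0021, B=-0.5169, C=(l²−L²−A²−y'²−z²)/(2L)=-0.1316
  √(A²+B²)=0.5169;  θ3 = -1.5668+1.8283 ≈ 0.2615

θ₁ = 1.2216, θ₂ = 1.2213, θ₃ = 0.2615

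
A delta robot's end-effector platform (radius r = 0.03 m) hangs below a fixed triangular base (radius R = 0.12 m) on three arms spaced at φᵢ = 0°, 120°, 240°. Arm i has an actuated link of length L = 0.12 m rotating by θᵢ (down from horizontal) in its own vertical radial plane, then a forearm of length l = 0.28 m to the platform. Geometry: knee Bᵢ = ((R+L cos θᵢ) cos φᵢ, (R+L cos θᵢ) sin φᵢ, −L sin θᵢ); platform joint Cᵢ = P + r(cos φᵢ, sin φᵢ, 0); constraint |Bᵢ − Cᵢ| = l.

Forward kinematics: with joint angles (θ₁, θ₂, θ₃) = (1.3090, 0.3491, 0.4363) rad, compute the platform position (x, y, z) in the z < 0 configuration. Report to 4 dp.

(-0.1160, 0.0077, -0.2647)

S1 = (0.1211·cos0.0°, 0.1211·sin0.0°, -0.1159) = (0.1211, 0.0000, -0.1159)
arm 2 at φ=120.0°: e+L cos θ2 = 0.2028;  S2 = (-0.1014, 0.1756, -0.0410)
arm 3 at φ=240.0°: e+L cos θ3 = 0.1988;  S3 = (-0.0994, -0.1721, -0.0507)
subtract pairs → two planes through P
linear system: -0.4449x+0.3512y = 0.0147−0.1497z; -0.4409x+-0.3443y = 0.0140−0.1304z
Cramer: x(z) = -0.0324+0.3161z;  y(z) = 0.0008-0.0260z
sphere 1 gives Az²+Bz+C=0 with A=1.1006, B=0.1348, C=-0.0414;  B²−4AC=0.2005;  roots -0.2647, 0.1422;  negative root z = -0.2647
x = -0.1160, y = 0.0077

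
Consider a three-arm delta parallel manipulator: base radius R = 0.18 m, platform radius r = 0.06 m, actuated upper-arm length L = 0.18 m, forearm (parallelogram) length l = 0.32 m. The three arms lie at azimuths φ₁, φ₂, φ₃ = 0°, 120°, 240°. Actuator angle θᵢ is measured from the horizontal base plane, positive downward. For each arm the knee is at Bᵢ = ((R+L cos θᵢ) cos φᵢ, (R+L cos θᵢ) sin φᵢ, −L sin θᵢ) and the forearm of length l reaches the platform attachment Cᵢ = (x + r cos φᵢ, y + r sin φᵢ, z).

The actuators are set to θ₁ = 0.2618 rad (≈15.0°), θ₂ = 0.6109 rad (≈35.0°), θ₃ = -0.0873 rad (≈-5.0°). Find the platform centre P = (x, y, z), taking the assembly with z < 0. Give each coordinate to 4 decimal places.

S1 = (0.2939·cos0.0°, 0.2939·sin0.0°, -0.0466) = (0.2939, 0.0000, -0.0466)
arm 2 at φ=120.0°: e+L cos θ2 = 0.2674;  S2 = (-0.1337, 0.2316, -0.1032)
arm 3 at φ=240.0°: e+L cos θ3 = 0.2993;  S3 = (-0.1497, -0.2592, 0.0157)
subtract pairs → two planes through P
[-0.8552 0.4632 -0.1133]·P = -0.0063;  [-0.8870 -0.5184 0.1246]·P = 0.0013
det = 0.8543;  x = 0.0031+-0.0012z,  y = -0.0079+0.2424z
sphere 1 gives Az²+Bz+C=0 with A=1.0587, B=0.0901, C=-0.0156;  B²−4AC=0.0744;  roots -0.1713, 0.0863;  negative root z = -0.1713
x = 0.0033, y = -0.0494

(0.0033, -0.0494, -0.1713)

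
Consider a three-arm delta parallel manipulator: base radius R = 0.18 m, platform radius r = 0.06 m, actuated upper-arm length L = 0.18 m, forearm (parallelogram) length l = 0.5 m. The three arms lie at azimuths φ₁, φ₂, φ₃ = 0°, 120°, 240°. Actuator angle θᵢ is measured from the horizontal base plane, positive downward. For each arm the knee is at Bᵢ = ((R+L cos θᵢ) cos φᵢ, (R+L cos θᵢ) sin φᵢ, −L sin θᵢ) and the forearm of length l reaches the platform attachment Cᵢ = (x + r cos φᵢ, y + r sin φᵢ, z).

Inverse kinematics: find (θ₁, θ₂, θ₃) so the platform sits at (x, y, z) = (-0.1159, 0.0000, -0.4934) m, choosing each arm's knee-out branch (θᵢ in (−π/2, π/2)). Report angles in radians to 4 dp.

φ1=0.0° → target in arm frame (-0.1159, 0.0000)
  A=0.2359, B=-0.4934, C=(l²−L²−A²−y'²−z²)/(2L)=-0.2264
  √(A²+B²)=0.5469;  θ1 = -1.1248+1.9975 ≈ 0.8727
arm 2 (φ=120.0°): x'=0.0579, y'=0.1004
  A cos θ + B sin θ = C:  0.0621·cos θ + -0.4934·sin θ = -0.1105
  θ2 = atan2(B,A) + arccos(C/0.4973) = 0.3491
rotate P by −φ3: (0.0580, -0.1004, -0.4934)
  e−x'=0.0620;  (l²−L²−(e−x')²−y'²−z²)/2L = -0.1105
  θ3 = atan2(B,A) + arccos(C/0.4973) = 0.3491

θ₁ = 0.8727, θ₂ = 0.3491, θ₃ = 0.3491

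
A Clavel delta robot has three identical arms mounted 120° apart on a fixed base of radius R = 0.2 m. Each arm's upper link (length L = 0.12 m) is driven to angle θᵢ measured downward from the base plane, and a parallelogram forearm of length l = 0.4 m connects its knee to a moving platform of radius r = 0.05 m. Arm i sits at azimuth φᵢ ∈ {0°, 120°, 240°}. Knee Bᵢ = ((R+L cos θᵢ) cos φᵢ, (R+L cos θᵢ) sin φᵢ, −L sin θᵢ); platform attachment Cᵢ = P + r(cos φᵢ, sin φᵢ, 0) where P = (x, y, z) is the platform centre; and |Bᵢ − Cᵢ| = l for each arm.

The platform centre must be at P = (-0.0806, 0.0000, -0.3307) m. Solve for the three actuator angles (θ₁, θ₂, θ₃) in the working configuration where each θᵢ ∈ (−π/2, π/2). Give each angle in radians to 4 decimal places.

φ1=0.0° → target in arm frame (-0.0806, 0.0000)
  A=0.2306, B=-0.3307, C=(l²−L²−A²−y'²−z²)/(2L)=-0.0706
  θ1 = atan2(B,A) + arccos(C/0.4032) = 0.7849
arm 2 (φ=120.0°): x'=0.0403, y'=0.0698
  A cos θ + B sin θ = C:  0.1097·cos θ + -0.3307·sin θ = 0.0805
  γ=atan2(-0.3307,0.1097)=-1.2505;  ψ=arccos(0.2312)=1.3375;  θ2=γ+ψ≈0.0870
rotate P by −φ3: (0.0403, -0.0698, -0.3307)
  A cos θ + B sin θ = C:  0.1097·cos θ + -0.3307·sin θ = 0.0805
  θ3 = atan2(B,A) + arccos(C/0.3484) = 0.0870

θ₁ = 0.7849, θ₂ = 0.0870, θ₃ = 0.0870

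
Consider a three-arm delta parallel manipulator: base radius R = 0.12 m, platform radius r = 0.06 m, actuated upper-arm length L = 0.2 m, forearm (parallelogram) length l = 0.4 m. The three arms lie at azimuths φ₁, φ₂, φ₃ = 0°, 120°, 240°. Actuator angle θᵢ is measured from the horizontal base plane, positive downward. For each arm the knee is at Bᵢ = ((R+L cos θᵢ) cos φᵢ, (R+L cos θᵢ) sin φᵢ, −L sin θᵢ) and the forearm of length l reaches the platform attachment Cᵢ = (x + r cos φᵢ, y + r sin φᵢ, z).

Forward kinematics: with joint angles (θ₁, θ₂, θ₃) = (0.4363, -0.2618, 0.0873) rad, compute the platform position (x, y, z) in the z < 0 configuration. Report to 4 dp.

arm 1 at φ=0.0°: ρ1 = 0.2413;  O1 = (0.2413, 0.0000, -0.0845)
O2 = (0.2532·cos120.0°, 0.2532·sin120.0°, 0.0518) = (-0.1266, 0.2193, 0.0518)
O3 = (0.2592·cos240.0°, 0.2592·sin240.0°, -0.0174) = (-0.1296, -0.2245, -0.0174)
|O₂|²−|O₁|² = 0.0014;  |O₃|²−|O₁|² = 0.0022
linear system: -0.7357x+0.4385y = 0.0014−0.2726z; -0.7418x+-0.4490y = 0.0022−0.1342z
det = 0.6556;  x = -0.0024+0.2764z,  y = -0.0008+-0.1578z
sphere 1 gives Az²+Bz+C=0 with A=1.1013, B=0.0346, C=-0.0935;  B²−4AC=0.4130;  roots -0.3075, 0.2761;  negative root z = -0.3075
x = -0.0874, y = 0.0477

(-0.0874, 0.0477, -0.3075)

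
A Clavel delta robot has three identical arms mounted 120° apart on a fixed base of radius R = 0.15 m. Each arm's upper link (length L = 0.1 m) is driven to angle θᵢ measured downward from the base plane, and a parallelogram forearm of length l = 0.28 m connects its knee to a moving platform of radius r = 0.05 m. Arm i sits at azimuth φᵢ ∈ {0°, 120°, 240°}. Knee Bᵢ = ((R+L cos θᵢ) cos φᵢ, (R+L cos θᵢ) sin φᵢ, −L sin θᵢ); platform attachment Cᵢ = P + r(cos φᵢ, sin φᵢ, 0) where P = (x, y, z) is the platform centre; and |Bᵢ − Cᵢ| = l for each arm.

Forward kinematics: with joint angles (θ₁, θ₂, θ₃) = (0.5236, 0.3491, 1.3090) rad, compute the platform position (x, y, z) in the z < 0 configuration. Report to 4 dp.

φ1=0.0°: virtual centre (0.1866, 0.0000, -0.0500), radius l
centre 2 = (0.1940·cos120.0°, 0.1940·sin120.0°, -0.0342) = (-0.0970, 0.1680, -0.0342)
φ3=240.0°: virtual centre (-0.0629, -0.1090, -0.0966), radius l
subtract pairs → two planes through P
linear system: -0.5672x+0.3360y = 0.0015−0.0316z; -0.4991x+-0.2180y = -0.0121−-0.0932z
Cramer: x(z) = 0.0129-0.0838z;  y(z) = 0.0262-0.2355z
quadratic in z: (1.0625)z²+(0.1168)z+(-0.0450)=0, √Δ=0.4529 → z ∈ {-0.2681, 0.1581}; z = -0.2681 (taking z<0)
x = 0.0354, y = 0.0893

(0.0354, 0.0893, -0.2681)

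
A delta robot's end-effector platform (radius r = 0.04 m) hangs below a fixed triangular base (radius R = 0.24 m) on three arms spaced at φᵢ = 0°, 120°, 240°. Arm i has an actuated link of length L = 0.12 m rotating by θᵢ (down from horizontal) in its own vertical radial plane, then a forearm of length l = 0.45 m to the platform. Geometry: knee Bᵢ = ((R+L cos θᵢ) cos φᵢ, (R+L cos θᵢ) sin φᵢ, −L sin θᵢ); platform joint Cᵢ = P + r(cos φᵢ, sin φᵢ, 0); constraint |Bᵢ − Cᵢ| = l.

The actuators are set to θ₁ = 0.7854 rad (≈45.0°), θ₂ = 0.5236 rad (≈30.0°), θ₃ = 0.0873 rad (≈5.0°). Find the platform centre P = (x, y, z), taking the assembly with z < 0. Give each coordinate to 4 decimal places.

(-0.0542, -0.0397, -0.3781)

arm 1 at φ=0.0°: ρ1 = 0.2849;  S1 = (0.2849, 0.0000, -0.0849)
arm 2 at φ=120.0°: ρ2 = 0.3039;  S2 = (-0.1520, 0.2632, -0.0600)
φ3=240.0°: virtual centre (-0.1598, -0.2767, -0.0105), radius l
|S₂|²−|S₁|² = 0.0076;  |S₃|²−|S₁|² = 0.0139
[-0.8736 0.5264 0.0497]·P = 0.0076;  [-0.8892 -0.5535 0.1488]·P = 0.0139
Cramer: x(z) = -0.0121+0.1112z;  y(z) = -0.0056+0.0901z
sphere 1 gives Az²+Bz+C=0 with A=1.0205, B=0.1026, C=-0.1071;  B²−4AC=0.4476;  roots -0.3781, 0.2775;  negative root z = -0.3781
x = -0.0542, y = -0.0397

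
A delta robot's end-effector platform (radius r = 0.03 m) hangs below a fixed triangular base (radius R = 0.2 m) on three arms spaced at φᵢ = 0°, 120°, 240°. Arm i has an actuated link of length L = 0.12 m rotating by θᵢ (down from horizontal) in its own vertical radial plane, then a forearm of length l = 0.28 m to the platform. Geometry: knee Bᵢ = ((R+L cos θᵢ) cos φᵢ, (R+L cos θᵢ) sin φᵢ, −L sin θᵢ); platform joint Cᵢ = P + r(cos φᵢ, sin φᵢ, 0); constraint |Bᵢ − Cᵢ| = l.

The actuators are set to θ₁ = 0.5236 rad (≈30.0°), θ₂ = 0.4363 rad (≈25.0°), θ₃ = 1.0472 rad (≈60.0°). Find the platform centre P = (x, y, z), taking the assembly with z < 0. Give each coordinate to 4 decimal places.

(0.0175, 0.0397, -0.1652)

S1 = (0.2739·cos0.0°, 0.2739·sin0.0°, -0.0600) = (0.2739, 0.0000, -0.0600)
arm 2 at φ=120.0°: (R−r)+L cos θ2 = 0.2788;  S2 = (-0.1394, 0.2414, -0.0507)
S3 = (0.2300·cos240.0°, 0.2300·sin240.0°, -0.1039) = (-0.1150, -0.1992, -0.1039)
|S₂|²−|S₁|² = 0.0016;  |S₃|²−|S₁|² = -0.0149
[-0.8266 0.4828 0.0186]·P = 0.0016;  [-0.7778 -0.3984 -0.0878]·P = -0.0149
det = 0.7049;  x = 0.0093+-0.0497z,  y = 0.0193+-0.1235z
into |P−S₁|² = l²: 1.0177z² + 0.1415z + -0.0044 = 0;  Δ = 0.0379;  z = -0.1652 or 0.0262 → z<0 root = -0.1652
x = 0.0175, y = 0.0397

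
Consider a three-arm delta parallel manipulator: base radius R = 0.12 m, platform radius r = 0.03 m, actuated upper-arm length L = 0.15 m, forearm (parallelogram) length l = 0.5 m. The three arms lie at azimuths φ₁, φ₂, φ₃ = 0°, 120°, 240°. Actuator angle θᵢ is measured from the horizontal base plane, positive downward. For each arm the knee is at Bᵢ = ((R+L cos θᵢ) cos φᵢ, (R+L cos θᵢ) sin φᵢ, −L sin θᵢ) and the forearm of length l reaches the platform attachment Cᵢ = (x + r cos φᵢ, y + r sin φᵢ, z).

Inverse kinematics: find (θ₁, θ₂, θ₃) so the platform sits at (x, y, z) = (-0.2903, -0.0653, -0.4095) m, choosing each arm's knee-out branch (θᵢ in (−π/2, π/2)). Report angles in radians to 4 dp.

θ₁ = 1.3086, θ₂ = 0.1742, θ₃ = -0.2622

arm 1 (φ=0.0°): x'=-0.2903, y'=-0.0653
  A=0.3803, B=-0.4095, C=(l²−L²−A²−y'²−z²)/(2L)=-0.2969
  √(A²+B²)=0.5589;  θ1 = -0.8224+2.1310 ≈ 1.3086
arm 2 (φ=120.0°): x'=0.0886, y'=0.2841
  e−x'=0.0014;  (l²−L²−(e−x')²−y'²−z²)/2L = -0.0696
  √(A²+B²)=0.4095;  θ2 = -1.5674+1.7416 ≈ 0.1742
rotate P by −φ3: (0.2017, -0.2188, -0.4095)
  A cos θ + B sin θ = C:  -0.1117·cos θ + -0.4095·sin θ = -0.0017
  γ=atan2(-0.4095,-0.1117)=-1.8371;  ψ=arccos(-0.0041)=1.5749;  θ3=γ+ψ≈-0.2622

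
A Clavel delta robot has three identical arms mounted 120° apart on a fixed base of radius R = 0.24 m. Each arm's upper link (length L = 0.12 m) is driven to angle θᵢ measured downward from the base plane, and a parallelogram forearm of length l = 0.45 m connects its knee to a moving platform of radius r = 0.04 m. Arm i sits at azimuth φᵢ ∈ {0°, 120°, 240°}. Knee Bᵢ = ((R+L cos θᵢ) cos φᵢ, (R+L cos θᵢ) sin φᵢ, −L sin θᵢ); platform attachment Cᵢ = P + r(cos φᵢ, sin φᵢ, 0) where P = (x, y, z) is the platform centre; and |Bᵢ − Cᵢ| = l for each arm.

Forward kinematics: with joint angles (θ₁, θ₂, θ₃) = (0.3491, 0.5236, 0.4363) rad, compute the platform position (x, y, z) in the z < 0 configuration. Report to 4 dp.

S1 = (0.3128·cos0.0°, 0.3128·sin0.0°, -0.0410) = (0.3128, 0.0000, -0.0410)
S2 = (0.3039·cos120.0°, 0.3039·sin120.0°, -0.0600) = (-0.1520, 0.2632, -0.0600)
arm 3 at φ=240.0°: e+L cos θ3 = 0.3088;  S3 = (-0.1544, -0.2674, -0.0507)
|S₂|²−|S₁|² = -0.0035;  |S₃|²−|S₁|² = -0.0016
[-0.9294 0.5264 -0.0379]·P = -0.0035;  [-0.9343 -0.5348 -0.0193]·P = -0.0016
Cramer: x(z) = 0.0028-0.0308z;  y(z) = -0.0018+0.0176z
quadratic in z: (1.0013)z²+(0.1011)z+(-0.1047)=0, √Δ=0.6554 → z ∈ {-0.3778, 0.2768}; z = -0.3778 (taking z<0)
x = 0.0144, y = -0.0085

(0.0144, -0.0085, -0.3778)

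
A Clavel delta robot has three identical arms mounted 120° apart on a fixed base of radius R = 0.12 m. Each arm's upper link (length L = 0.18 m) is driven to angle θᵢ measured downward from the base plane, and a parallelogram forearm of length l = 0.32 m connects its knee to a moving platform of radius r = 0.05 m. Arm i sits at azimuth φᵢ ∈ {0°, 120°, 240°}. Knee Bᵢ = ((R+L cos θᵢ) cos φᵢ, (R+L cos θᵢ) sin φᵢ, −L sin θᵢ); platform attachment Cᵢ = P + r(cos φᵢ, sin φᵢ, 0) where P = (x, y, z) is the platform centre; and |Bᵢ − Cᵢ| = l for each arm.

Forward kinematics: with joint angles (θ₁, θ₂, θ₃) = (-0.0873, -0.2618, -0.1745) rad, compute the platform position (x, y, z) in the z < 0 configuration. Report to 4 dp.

centre 1 = (0.2493·cos0.0°, 0.2493·sin0.0°, 0.0157) = (0.2493, 0.0000, 0.0157)
arm 2 at φ=120.0°: e+L cos θ2 = 0.2439;  centre 2 = (-0.1219, 0.2112, 0.0466)
centre 3 = (0.2473·cos240.0°, 0.2473·sin240.0°, 0.0313) = (-0.1236, -0.2141, 0.0313)
eliminate P² terms by subtracting sphere 1 from 2 and 3
plane₁₂: -0.7425x+0.4224y+0.0618z = -0.0008
Cramer: x(z) = 0.0007+0.0626z;  y(z) = -0.0006-0.0363z
sphere 1 gives Az²+Bz+C=0 with A=1.0052, B=-0.0625, C=-0.0403;  B²−4AC=0.1661;  roots -0.1717, 0.2338;  negative root z = -0.1717
x = -0.0100, y = 0.0057

(-0.0100, 0.0057, -0.1717)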